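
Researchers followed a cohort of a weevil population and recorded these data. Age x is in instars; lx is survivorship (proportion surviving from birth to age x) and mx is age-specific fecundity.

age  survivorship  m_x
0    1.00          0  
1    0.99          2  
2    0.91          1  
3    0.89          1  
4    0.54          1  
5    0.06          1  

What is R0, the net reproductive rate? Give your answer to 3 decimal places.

4.380

lx·mx by age: 0, 1.98, 0.91, 0.89, 0.54, 0.06
R0 = Σ lx·mx = 4.38 → 4.380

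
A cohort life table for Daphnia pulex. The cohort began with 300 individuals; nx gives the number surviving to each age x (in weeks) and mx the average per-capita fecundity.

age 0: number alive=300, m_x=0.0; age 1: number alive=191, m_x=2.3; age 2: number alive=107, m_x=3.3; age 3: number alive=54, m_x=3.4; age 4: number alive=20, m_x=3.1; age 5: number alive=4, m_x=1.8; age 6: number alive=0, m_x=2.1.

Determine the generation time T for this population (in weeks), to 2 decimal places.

1.89

lx = nx/n0 = nx/300: 1, 0.63667…, 0.35667…, 0.18, 0.06667…, 0.01333…, 0
lx·mx: 0, 1.464333…, 1.177…, 0.612, 0.206667…, 0.024…, 0 → R0 = 3.484…
x·lx·mx: 0, 1.464333…, 2.354…, 1.836, 0.826667…, 0.12…, 0 → Σ = 6.601…
T = 6.601… / 3.484… = 1.894661… → 1.89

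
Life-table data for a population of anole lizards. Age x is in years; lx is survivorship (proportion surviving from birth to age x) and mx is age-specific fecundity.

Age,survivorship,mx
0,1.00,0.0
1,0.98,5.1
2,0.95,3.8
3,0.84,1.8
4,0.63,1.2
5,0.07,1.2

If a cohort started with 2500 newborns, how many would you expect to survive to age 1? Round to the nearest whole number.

Expected survivors = N0 · l_1 = 2500 × 0.98 = 2450 → 2450

2450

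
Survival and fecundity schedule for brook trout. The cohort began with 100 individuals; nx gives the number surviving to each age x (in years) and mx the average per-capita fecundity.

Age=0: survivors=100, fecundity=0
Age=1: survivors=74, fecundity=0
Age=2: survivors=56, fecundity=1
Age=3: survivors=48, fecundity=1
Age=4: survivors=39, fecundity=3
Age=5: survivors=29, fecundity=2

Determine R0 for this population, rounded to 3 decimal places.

lx = nx/n0 = nx/100: 1, 0.74, 0.56, 0.48, 0.39, 0.29
lx·mx by age: 0, 0, 0.56, 0.48, 1.17, 0.58
R0 = Σ lx·mx = 2.79 → 2.790

2.790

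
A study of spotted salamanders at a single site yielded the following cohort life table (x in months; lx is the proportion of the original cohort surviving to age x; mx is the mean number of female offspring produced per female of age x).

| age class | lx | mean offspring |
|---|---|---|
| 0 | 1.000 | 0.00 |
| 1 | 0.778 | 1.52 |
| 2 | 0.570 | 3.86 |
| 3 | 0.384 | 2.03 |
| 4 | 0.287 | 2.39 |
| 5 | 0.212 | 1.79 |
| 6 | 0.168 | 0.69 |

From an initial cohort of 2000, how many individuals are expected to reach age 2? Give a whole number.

Expected survivors = N0 · l_2 = 2000 × 0.570 = 1140 → 1140

1140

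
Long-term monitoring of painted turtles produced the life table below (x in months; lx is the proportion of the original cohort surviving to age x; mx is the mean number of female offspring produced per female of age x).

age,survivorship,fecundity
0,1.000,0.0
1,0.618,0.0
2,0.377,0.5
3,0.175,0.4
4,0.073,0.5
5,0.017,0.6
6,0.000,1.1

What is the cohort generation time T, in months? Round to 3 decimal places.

lx·mx: 0, 0, 0.1885, 0.07, 0.0365, 0.0102, 0 → R0 = 0.3052
x·lx·mx: 0, 0, 0.377, 0.21, 0.146, 0.051, 0 → Σ = 0.784
T = 0.784 / 0.3052 = 2.568807… → 2.569

2.569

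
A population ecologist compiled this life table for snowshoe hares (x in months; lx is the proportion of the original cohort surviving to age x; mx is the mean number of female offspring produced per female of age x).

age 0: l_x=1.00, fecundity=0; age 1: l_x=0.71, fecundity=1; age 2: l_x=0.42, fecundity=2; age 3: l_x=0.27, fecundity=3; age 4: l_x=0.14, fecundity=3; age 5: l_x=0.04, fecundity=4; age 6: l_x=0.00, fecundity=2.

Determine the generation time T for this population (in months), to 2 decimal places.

2.48

lx·mx: 0, 0.71, 0.84, 0.81, 0.42, 0.16, 0 → R0 = 2.94
x·lx·mx: 0, 0.71, 1.68, 2.43, 1.68, 0.8, 0 → Σ = 7.3
T = 7.3 / 2.94 = 2.482993… → 2.48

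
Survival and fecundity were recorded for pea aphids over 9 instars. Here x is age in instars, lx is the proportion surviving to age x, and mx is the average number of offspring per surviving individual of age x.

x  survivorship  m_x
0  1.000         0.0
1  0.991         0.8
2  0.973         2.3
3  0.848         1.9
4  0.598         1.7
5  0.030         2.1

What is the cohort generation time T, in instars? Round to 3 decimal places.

lx·mx: 0, 0.7928, 2.2379, 1.6112, 1.0166, 0.063 → R0 = 5.7215
x·lx·mx: 0, 0.7928, 4.4758, 4.8336, 4.0664, 0.315 → Σ = 14.4836
T = 14.4836 / 5.7215 = 2.531434… → 2.531

2.531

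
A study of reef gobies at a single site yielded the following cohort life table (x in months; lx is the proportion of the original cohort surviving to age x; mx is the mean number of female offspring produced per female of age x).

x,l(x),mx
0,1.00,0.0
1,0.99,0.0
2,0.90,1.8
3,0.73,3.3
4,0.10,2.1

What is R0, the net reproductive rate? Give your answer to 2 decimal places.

4.24

lx·mx by age: 0, 0, 1.62, 2.409, 0.21
R0 = Σ lx·mx = 4.239 → 4.24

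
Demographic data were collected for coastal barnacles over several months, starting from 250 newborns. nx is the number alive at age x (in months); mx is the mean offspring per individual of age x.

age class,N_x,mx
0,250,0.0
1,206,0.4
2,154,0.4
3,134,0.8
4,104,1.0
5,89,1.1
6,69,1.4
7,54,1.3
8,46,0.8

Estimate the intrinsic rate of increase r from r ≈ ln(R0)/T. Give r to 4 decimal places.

0.2267

lx = nx/n0 = nx/250: 1, 0.824, 0.616, 0.536, 0.416, 0.356, 0.276, 0.216, 0.184
R0 = Σ lx·mx = 0 + 0.3296 + 0.2464 + 0.4288 + 0.416 + 0.3916 + 0.3864 + 0.2808 + 0.1472 = 2.6268
Σ x·lx·mx = 11.1924; T = 11.1924/2.6268 = 4.26085…
r ≈ ln(R0)/T = ln(2.6268)/4.26085… = 0.226661… → 0.2267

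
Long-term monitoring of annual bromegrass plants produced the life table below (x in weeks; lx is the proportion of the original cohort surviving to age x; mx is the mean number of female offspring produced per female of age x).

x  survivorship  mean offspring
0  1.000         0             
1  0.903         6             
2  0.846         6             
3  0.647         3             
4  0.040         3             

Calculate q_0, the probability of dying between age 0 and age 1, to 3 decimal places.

0.097

q_0 = (l_0 − l_1) / l_0 = (1 − 0.903) / 1
     = 0.097 / 1 = 0.097 → 0.097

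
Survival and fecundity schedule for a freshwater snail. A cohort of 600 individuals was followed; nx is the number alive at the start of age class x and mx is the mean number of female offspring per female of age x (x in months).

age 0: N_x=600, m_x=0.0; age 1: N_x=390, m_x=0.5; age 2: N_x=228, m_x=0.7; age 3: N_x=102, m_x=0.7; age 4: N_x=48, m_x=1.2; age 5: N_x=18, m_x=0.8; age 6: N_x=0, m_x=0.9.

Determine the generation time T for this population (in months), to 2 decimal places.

lx = nx/n0 = nx/600: 1, 0.65, 0.38, 0.17, 0.08, 0.03, 0
lx·mx: 0, 0.325, 0.266, 0.119, 0.096, 0.024, 0 → R0 = 0.83
x·lx·mx: 0, 0.325, 0.532, 0.357, 0.384, 0.12, 0 → Σ = 1.718
T = 1.718 / 0.83 = 2.06988… → 2.07

2.07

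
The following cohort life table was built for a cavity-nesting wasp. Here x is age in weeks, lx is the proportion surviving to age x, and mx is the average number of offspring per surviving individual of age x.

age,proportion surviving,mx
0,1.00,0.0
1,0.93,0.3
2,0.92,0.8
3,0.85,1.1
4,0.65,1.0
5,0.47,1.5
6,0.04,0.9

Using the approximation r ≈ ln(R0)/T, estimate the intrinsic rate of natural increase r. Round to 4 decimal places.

R0 = Σ lx·mx = 0 + 0.279 + 0.736 + 0.935 + 0.65 + 0.705 + 0.036 = 3.341
Σ x·lx·mx = 10.897; T = 10.897/3.341 = 3.2616…
r ≈ ln(R0)/T = ln(3.341)/3.2616… = 0.36984… → 0.3698

0.3698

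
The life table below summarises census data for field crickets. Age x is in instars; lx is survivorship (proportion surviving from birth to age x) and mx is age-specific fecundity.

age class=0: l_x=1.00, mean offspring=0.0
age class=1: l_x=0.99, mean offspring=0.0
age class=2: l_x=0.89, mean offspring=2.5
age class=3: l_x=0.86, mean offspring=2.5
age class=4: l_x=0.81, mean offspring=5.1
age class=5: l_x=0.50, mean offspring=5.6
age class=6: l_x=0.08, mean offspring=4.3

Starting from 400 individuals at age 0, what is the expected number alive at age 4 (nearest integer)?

Expected survivors = N0 · l_4 = 400 × 0.81 = 324 → 324

324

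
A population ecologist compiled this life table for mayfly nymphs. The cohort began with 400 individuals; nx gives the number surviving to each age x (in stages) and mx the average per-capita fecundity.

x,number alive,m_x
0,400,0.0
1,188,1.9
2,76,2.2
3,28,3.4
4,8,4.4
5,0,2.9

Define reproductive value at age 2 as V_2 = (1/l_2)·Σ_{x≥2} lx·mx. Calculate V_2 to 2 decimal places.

3.92

lx = nx/n0 = nx/400: 1, 0.47, 0.19, 0.07, 0.02, 0
lx·mx for x ≥ 2: 0.418, 0.238, 0.088, 0 → sum = 0.744
V_2 = 0.744 / l_2 = 0.744 / 0.19 = 3.915789… → 3.92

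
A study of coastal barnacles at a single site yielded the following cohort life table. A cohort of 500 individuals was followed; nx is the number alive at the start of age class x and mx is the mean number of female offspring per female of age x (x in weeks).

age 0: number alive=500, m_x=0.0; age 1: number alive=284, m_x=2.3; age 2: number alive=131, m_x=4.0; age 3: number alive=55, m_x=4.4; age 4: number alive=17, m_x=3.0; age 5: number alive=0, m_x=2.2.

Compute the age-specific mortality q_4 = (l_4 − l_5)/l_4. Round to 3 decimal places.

lx = nx/n0 = nx/500: 1, 0.568, 0.262, 0.11, 0.034, 0
q_4 = (l_4 − l_5) / l_4 = (0.034 − 0) / 0.034
     = 0.034 / 0.034 = 1 → 1.000

1.000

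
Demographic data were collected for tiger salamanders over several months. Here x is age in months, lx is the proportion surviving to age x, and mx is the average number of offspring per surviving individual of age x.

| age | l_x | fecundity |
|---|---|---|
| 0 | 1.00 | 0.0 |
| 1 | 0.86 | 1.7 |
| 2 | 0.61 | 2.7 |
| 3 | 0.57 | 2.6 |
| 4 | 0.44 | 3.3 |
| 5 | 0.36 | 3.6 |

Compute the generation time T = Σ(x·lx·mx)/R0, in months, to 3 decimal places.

2.928

lx·mx: 0, 1.462, 1.647, 1.482, 1.452, 1.296 → R0 = 7.339
x·lx·mx: 0, 1.462, 3.294, 4.446, 5.808, 6.48 → Σ = 21.49
T = 21.49 / 7.339 = 2.928192… → 2.928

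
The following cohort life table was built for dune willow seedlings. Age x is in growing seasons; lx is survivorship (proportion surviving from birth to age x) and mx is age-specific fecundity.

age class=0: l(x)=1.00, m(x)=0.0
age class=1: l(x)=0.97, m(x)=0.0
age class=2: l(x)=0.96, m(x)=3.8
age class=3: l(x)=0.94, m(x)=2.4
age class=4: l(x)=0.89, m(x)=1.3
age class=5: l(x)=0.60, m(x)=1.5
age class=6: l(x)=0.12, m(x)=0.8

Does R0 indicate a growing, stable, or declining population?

growing

R0 = Σ lx·mx = 0 + 0 + 3.648 + 2.256 + 1.157 + 0.9 + 0.096 = 8.057
R0 > 1, so the population is growing.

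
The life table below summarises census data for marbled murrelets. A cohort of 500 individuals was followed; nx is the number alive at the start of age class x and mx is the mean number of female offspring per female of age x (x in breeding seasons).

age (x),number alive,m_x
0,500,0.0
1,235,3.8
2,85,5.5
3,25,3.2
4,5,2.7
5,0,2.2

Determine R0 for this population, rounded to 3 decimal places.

lx = nx/n0 = nx/500: 1, 0.47, 0.17, 0.05, 0.01, 0
lx·mx by age: 0, 1.786, 0.935, 0.16, 0.027, 0
R0 = Σ lx·mx = 2.908 → 2.908

2.908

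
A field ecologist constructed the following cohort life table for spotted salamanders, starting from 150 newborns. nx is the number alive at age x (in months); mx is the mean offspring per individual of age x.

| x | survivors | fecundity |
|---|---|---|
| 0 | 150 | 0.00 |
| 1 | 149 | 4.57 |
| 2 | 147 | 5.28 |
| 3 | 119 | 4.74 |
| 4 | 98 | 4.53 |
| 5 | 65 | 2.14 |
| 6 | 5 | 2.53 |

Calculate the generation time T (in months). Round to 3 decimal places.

2.473

lx = nx/n0 = nx/150: 1, 0.99333…, 0.98, 0.79333…, 0.65333…, 0.43333…, 0.03333…
lx·mx: 0, 4.539533…, 5.1744, 3.7604…, 2.9596…, 0.927333…, 0.084333… → R0 = 17.4456…
x·lx·mx: 0, 4.539533…, 10.3488, 11.2812…, 11.8384…, 4.636667…, 0.506… → Σ = 43.1506…
T = 43.1506… / 17.4456… = 2.473437… → 2.473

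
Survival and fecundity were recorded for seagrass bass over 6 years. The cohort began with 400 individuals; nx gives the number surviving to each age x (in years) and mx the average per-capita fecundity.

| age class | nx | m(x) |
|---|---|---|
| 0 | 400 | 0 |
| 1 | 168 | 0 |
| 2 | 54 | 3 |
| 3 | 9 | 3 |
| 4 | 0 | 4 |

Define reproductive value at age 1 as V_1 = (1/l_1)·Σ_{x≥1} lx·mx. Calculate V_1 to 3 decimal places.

lx = nx/n0 = nx/400: 1, 0.42, 0.135, 0.0225, 0
lx·mx for x ≥ 1: 0, 0.405, 0.0675, 0 → sum = 0.4725
V_1 = 0.4725 / l_1 = 0.4725 / 0.42 = 1.125 → 1.125

1.125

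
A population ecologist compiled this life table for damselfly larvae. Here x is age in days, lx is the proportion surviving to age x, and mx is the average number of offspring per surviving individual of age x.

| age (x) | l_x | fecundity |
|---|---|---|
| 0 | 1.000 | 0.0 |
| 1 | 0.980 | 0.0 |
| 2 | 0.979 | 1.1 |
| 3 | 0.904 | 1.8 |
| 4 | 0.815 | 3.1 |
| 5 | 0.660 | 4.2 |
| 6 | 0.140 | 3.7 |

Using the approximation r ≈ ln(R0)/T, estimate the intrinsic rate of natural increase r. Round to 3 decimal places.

R0 = Σ lx·mx = 0 + 0 + 1.0769 + 1.6272 + 2.5265 + 2.772 + 0.518 = 8.5206
Σ x·lx·mx = 34.1094; T = 34.1094/8.5206 = 4.00317…
r ≈ ln(R0)/T = ln(8.5206)/4.00317… = 0.5352… → 0.535

0.535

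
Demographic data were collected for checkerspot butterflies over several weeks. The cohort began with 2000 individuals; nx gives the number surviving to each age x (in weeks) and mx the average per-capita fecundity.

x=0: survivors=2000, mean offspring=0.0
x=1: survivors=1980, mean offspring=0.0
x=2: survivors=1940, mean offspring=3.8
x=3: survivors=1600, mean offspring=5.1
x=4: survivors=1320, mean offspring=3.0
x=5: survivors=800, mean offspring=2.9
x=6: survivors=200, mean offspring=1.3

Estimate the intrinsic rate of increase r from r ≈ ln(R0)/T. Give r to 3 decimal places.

0.777

lx = nx/n0 = nx/2000: 1, 0.99, 0.97, 0.8, 0.66, 0.4, 0.1
R0 = Σ lx·mx = 0 + 0 + 3.686 + 4.08 + 1.98 + 1.16 + 0.13 = 11.036
Σ x·lx·mx = 34.112; T = 34.112/11.036 = 3.09097…
r ≈ ln(R0)/T = ln(11.036)/3.09097… = 0.77683… → 0.777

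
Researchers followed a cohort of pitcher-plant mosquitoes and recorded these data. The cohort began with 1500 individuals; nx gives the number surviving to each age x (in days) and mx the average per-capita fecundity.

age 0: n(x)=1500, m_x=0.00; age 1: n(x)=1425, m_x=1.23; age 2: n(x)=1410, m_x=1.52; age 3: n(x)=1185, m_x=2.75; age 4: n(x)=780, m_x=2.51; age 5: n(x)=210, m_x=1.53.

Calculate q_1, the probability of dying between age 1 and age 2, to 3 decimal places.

0.011

lx = nx/n0 = nx/1500: 1, 0.95, 0.94, 0.79, 0.52, 0.14
q_1 = (l_1 − l_2) / l_1 = (0.95 − 0.94) / 0.95
     = 0.01 / 0.95 = 0.010526… → 0.011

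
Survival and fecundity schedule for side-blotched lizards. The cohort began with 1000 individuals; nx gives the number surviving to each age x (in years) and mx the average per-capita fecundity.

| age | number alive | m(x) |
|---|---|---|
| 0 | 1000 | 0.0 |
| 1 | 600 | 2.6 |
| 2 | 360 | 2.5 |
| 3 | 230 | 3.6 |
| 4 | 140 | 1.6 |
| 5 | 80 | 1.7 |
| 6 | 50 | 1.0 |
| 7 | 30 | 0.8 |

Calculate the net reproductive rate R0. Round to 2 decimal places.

lx = nx/n0 = nx/1000: 1, 0.6, 0.36, 0.23, 0.14, 0.08, 0.05, 0.03
lx·mx by age: 0, 1.56, 0.9, 0.828, 0.224, 0.136, 0.05, 0.024
R0 = Σ lx·mx = 3.722 → 3.72

3.72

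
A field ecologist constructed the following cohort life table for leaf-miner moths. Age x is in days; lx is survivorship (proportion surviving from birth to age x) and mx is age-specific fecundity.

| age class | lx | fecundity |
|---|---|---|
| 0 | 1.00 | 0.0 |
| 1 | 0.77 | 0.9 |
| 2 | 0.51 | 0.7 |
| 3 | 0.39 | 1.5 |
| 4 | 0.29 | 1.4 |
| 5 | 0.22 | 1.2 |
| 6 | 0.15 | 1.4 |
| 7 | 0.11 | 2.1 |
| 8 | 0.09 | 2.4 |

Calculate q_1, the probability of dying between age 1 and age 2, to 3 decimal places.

0.338

q_1 = (l_1 − l_2) / l_1 = (0.77 − 0.51) / 0.77
     = 0.26 / 0.77 = 0.337662… → 0.338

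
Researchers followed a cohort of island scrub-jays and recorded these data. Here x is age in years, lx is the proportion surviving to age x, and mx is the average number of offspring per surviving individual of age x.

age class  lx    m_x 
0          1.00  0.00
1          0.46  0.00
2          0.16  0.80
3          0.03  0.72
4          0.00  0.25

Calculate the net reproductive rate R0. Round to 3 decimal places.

0.150

lx·mx by age: 0, 0, 0.128, 0.0216, 0
R0 = Σ lx·mx = 0.1496 → 0.150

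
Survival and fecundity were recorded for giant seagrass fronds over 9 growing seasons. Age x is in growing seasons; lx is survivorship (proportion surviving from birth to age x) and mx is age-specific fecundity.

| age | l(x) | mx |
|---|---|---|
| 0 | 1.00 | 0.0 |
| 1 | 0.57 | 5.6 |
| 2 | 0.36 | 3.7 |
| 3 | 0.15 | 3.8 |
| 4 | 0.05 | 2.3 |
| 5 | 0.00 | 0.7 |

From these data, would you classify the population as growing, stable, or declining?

R0 = Σ lx·mx = 0 + 3.192 + 1.332 + 0.57 + 0.115 + 0 = 5.209
R0 > 1, so the population is growing.

growing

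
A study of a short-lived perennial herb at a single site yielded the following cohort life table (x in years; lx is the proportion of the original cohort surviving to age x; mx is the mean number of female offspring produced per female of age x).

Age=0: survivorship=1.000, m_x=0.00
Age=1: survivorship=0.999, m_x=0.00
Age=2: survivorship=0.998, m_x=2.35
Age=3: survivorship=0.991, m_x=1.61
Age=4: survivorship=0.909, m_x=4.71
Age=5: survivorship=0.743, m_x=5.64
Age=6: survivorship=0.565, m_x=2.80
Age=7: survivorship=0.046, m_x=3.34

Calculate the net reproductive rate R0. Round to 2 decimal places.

lx·mx by age: 0, 0, 2.3453, 1.59551, 4.28139, 4.19052, 1.582, 0.15364
R0 = Σ lx·mx = 14.14836 → 14.15

14.15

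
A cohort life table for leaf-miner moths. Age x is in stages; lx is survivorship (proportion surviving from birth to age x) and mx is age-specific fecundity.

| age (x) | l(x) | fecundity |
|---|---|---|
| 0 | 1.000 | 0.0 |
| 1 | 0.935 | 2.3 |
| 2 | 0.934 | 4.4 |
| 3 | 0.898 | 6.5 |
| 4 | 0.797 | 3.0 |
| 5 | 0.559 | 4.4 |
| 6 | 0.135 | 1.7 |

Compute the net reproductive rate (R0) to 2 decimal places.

17.18

lx·mx by age: 0, 2.1505, 4.1096, 5.837, 2.391, 2.4596, 0.2295
R0 = Σ lx·mx = 17.1772 → 17.18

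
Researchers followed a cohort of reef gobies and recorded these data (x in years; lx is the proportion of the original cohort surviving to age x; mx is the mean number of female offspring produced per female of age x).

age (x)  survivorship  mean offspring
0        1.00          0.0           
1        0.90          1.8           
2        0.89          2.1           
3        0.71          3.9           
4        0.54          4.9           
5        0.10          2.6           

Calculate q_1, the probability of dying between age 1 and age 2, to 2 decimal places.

q_1 = (l_1 − l_2) / l_1 = (0.9 − 0.89) / 0.9
     = 0.01 / 0.9 = 0.011111… → 0.01

0.01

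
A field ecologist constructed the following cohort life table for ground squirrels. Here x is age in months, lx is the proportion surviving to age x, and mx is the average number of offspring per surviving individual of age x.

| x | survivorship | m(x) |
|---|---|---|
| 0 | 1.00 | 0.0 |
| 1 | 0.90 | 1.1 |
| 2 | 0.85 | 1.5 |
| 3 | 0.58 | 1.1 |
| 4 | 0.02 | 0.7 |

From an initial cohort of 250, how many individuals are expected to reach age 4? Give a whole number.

5

Expected survivors = N0 · l_4 = 250 × 0.02 = 5 → 5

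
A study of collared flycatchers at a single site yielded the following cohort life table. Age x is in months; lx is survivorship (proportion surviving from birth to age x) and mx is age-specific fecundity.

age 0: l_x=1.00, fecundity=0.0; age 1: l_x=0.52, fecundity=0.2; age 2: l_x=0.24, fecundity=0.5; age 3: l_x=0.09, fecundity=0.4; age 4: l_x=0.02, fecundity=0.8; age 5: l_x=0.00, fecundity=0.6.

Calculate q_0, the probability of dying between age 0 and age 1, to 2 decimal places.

q_0 = (l_0 − l_1) / l_0 = (1 − 0.52) / 1
     = 0.48 / 1 = 0.48 → 0.48

0.48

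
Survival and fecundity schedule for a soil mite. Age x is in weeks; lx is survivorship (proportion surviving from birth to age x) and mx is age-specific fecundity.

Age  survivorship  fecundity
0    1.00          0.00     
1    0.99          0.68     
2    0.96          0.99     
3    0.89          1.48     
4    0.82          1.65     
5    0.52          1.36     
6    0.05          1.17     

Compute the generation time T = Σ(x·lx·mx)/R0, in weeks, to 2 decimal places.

3.13

lx·mx: 0, 0.6732, 0.9504, 1.3172, 1.353, 0.7072, 0.0585 → R0 = 5.0595
x·lx·mx: 0, 0.6732, 1.9008, 3.9516, 5.412, 3.536, 0.351 → Σ = 15.8246
T = 15.8246 / 5.0595 = 3.1277… → 3.13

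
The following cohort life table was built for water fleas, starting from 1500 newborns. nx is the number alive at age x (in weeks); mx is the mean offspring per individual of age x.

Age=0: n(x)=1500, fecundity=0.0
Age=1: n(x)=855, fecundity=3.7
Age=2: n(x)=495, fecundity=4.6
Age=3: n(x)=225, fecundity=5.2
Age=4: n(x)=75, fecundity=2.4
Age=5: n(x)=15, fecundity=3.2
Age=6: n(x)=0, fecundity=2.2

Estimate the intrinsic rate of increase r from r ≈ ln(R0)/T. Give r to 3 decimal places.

0.851

lx = nx/n0 = nx/1500: 1, 0.57, 0.33, 0.15, 0.05, 0.01, 0
R0 = Σ lx·mx = 0 + 2.109 + 1.518 + 0.78 + 0.12 + 0.032 + 0 = 4.559
Σ x·lx·mx = 8.125; T = 8.125/4.559 = 1.78219…
r ≈ ln(R0)/T = ln(4.559)/1.78219… = 0.85126… → 0.851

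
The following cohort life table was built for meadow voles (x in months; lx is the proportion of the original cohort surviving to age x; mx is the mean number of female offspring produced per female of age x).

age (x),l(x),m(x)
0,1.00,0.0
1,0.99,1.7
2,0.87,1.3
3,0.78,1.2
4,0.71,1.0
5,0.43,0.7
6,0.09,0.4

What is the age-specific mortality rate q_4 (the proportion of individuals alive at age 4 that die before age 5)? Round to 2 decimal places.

0.39

q_4 = (l_4 − l_5) / l_4 = (0.71 − 0.43) / 0.71
     = 0.28 / 0.71 = 0.394366… → 0.39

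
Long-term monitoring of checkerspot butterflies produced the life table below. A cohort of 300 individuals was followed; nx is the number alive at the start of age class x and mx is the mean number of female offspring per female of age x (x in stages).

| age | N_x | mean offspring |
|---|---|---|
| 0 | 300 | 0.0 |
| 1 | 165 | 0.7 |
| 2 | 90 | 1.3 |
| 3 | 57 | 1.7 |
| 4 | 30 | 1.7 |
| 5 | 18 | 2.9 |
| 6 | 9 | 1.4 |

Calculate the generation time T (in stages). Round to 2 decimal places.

lx = nx/n0 = nx/300: 1, 0.55, 0.3, 0.19, 0.1, 0.06, 0.03
lx·mx: 0, 0.385, 0.39, 0.323, 0.17, 0.174, 0.042 → R0 = 1.484
x·lx·mx: 0, 0.385, 0.78, 0.969, 0.68, 0.87, 0.252 → Σ = 3.936
T = 3.936 / 1.484 = 2.652291… → 2.65

2.65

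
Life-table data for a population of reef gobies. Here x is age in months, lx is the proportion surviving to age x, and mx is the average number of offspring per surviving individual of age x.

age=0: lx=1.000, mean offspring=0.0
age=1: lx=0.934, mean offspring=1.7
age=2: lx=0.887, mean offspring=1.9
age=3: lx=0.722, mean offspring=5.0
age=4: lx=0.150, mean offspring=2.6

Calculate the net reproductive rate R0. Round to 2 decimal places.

7.27

lx·mx by age: 0, 1.5878, 1.6853, 3.61, 0.39
R0 = Σ lx·mx = 7.2731 → 7.27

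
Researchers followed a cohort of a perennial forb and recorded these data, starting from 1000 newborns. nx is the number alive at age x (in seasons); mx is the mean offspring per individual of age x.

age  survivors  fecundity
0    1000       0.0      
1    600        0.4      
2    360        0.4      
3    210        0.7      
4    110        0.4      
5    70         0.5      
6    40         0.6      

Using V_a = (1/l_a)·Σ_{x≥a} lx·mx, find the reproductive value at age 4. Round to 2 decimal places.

lx = nx/n0 = nx/1000: 1, 0.6, 0.36, 0.21, 0.11, 0.07, 0.04
lx·mx for x ≥ 4: 0.044, 0.035, 0.024 → sum = 0.103
V_4 = 0.103 / l_4 = 0.103 / 0.11 = 0.936364… → 0.94

0.94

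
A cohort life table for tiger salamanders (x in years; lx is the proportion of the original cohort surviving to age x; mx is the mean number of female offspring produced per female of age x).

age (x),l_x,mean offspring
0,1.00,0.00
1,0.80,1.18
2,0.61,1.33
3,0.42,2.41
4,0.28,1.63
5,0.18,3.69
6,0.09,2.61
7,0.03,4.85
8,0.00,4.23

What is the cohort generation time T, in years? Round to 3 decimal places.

lx·mx: 0, 0.944, 0.8113, 1.0122, 0.4564, 0.6642, 0.2349, 0.1455, 0 → R0 = 4.2685
x·lx·mx: 0, 0.944, 1.6226, 3.0366, 1.8256, 3.321, 1.4094, 1.0185, 0 → Σ = 13.1777
T = 13.1777 / 4.2685 = 3.087197… → 3.087

3.087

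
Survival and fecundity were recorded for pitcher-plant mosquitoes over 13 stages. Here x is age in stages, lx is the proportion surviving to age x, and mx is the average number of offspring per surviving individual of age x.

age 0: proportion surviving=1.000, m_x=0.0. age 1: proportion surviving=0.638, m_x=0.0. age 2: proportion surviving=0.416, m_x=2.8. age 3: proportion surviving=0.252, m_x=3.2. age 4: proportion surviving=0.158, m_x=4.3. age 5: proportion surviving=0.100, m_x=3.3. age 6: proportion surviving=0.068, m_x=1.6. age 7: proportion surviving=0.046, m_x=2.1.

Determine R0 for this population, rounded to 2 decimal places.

3.19

lx·mx by age: 0, 0, 1.1648, 0.8064, 0.6794, 0.33, 0.1088, 0.0966
R0 = Σ lx·mx = 3.186 → 3.19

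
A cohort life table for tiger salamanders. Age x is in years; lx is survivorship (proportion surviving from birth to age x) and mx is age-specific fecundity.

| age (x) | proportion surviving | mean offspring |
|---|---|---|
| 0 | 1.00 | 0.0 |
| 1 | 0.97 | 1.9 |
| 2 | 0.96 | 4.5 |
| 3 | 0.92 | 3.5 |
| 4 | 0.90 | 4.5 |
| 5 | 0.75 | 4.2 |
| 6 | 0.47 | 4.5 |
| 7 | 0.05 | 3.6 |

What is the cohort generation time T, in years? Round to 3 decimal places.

3.498

lx·mx: 0, 1.843, 4.32, 3.22, 4.05, 3.15, 2.115, 0.18 → R0 = 18.878
x·lx·mx: 0, 1.843, 8.64, 9.66, 16.2, 15.75, 12.69, 1.26 → Σ = 66.043
T = 66.043 / 18.878 = 3.498411… → 3.498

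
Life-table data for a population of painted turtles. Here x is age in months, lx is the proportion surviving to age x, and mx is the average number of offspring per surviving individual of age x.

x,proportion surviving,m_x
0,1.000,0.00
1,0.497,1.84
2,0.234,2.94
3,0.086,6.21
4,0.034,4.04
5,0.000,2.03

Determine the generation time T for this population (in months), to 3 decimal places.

lx·mx: 0, 0.91448, 0.68796, 0.53406, 0.13736, 0 → R0 = 2.27386
x·lx·mx: 0, 0.91448, 1.37592, 1.60218, 0.54944, 0 → Σ = 4.44202
T = 4.44202 / 2.27386 = 1.953515… → 1.954

1.954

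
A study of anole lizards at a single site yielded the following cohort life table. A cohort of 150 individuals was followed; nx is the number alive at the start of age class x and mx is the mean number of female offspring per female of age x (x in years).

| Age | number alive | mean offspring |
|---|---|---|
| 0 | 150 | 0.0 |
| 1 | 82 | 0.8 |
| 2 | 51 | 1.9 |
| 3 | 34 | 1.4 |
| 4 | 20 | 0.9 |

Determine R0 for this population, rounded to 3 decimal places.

lx = nx/n0 = nx/150: 1, 0.54667…, 0.34, 0.22667…, 0.13333…
lx·mx by age: 0, 0.437333…, 0.646, 0.317333…, 0.12…
R0 = Σ lx·mx = 1.520667… → 1.521

1.521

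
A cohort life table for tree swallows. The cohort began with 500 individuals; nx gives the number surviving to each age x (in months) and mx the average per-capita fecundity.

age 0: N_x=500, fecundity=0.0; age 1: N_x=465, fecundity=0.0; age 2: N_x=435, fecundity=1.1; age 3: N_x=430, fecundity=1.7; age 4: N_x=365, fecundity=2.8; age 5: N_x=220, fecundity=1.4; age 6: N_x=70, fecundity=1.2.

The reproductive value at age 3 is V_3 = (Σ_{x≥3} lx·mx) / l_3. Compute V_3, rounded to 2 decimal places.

lx = nx/n0 = nx/500: 1, 0.93, 0.87, 0.86, 0.73, 0.44, 0.14
lx·mx for x ≥ 3: 1.462, 2.044, 0.616, 0.168 → sum = 4.29
V_3 = 4.29 / l_3 = 4.29 / 0.86 = 4.988372… → 4.99

4.99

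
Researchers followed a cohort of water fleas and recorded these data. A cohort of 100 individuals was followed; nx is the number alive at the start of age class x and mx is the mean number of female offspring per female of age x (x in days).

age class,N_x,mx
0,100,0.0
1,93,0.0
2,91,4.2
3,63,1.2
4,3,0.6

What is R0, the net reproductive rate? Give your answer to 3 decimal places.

4.596

lx = nx/n0 = nx/100: 1, 0.93, 0.91, 0.63, 0.03
lx·mx by age: 0, 0, 3.822, 0.756, 0.018
R0 = Σ lx·mx = 4.596 → 4.596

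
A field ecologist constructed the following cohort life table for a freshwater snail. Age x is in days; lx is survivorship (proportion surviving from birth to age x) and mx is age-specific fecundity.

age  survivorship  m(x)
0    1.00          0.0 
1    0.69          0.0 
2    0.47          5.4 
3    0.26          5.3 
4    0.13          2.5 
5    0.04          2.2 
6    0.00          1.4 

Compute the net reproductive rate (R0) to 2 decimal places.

4.33

lx·mx by age: 0, 0, 2.538, 1.378, 0.325, 0.088, 0
R0 = Σ lx·mx = 4.329 → 4.33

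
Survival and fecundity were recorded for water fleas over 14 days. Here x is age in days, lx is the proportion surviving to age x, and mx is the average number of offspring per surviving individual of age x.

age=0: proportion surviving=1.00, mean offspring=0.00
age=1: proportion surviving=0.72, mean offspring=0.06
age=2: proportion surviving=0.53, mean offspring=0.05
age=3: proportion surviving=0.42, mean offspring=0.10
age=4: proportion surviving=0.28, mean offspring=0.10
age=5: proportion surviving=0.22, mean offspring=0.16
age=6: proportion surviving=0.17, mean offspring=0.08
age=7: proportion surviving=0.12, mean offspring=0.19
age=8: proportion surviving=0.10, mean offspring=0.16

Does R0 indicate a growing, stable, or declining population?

R0 = Σ lx·mx = 0 + 0.0432 + 0.0265 + 0.042 + 0.028 + 0.0352 + 0.0136 + 0.0228 + 0.016 = 0.2273
R0 < 1, so the population is declining.

declining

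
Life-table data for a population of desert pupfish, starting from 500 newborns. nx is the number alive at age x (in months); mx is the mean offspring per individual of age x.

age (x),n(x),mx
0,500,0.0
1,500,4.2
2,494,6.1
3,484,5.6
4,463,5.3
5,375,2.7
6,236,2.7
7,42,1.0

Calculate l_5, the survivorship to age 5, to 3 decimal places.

0.750

l_5 = n_5/n_0 = 375/500 = 0.75 → 0.750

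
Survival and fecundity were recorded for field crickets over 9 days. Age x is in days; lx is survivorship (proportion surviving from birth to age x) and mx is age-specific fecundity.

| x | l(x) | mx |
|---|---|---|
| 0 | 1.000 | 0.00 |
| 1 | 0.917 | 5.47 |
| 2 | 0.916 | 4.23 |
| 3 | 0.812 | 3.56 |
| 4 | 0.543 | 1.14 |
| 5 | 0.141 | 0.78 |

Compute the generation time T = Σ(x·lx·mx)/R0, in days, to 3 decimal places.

lx·mx: 0, 5.01599, 3.87468, 2.89072, 0.61902, 0.10998 → R0 = 12.51039
x·lx·mx: 0, 5.01599, 7.74936, 8.67216, 2.47608, 0.5499 → Σ = 24.46349
T = 24.46349 / 12.51039 = 1.955454… → 1.955

1.955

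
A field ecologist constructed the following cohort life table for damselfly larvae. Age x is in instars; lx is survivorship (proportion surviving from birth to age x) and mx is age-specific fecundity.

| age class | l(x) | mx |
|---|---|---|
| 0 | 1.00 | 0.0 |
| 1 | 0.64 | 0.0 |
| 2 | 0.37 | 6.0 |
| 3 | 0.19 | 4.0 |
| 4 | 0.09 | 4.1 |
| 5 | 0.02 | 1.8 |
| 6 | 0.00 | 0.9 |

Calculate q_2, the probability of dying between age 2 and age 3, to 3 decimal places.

q_2 = (l_2 − l_3) / l_2 = (0.37 − 0.19) / 0.37
     = 0.18 / 0.37 = 0.486486… → 0.486

0.486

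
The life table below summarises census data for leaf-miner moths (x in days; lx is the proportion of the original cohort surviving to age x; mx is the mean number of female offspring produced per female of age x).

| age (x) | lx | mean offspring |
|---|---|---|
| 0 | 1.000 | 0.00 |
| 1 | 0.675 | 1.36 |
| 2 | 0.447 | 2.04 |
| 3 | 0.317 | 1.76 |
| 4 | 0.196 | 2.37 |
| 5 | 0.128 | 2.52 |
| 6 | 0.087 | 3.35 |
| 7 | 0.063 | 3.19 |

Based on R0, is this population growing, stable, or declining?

growing

R0 = Σ lx·mx = 0 + 0.918 + 0.91188 + 0.55792 + 0.46452 + 0.32256 + 0.29145 + 0.20097 = 3.6673
R0 > 1, so the population is growing.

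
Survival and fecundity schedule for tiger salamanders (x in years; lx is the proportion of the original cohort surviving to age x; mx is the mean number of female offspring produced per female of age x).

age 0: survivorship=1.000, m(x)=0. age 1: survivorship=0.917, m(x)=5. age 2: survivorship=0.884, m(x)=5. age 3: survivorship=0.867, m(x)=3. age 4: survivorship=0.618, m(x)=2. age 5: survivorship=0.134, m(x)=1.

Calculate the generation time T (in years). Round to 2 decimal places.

lx·mx: 0, 4.585, 4.42, 2.601, 1.236, 0.134 → R0 = 12.976
x·lx·mx: 0, 4.585, 8.84, 7.803, 4.944, 0.67 → Σ = 26.842
T = 26.842 / 12.976 = 2.068588… → 2.07

2.07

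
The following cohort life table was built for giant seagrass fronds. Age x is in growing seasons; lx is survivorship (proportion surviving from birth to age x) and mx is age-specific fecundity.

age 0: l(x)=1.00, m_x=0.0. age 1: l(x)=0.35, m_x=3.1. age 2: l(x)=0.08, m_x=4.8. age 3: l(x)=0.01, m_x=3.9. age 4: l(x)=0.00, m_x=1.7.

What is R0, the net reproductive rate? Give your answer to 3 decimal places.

1.508

lx·mx by age: 0, 1.085, 0.384, 0.039, 0
R0 = Σ lx·mx = 1.508 → 1.508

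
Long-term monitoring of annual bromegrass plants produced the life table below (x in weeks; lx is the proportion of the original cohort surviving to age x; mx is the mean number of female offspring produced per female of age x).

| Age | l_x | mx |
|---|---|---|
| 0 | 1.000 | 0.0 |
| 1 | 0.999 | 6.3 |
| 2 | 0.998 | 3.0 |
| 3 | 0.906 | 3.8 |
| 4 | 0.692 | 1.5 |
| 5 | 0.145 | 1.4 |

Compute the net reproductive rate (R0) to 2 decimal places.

lx·mx by age: 0, 6.2937, 2.994, 3.4428, 1.038, 0.203
R0 = Σ lx·mx = 13.9715 → 13.97

13.97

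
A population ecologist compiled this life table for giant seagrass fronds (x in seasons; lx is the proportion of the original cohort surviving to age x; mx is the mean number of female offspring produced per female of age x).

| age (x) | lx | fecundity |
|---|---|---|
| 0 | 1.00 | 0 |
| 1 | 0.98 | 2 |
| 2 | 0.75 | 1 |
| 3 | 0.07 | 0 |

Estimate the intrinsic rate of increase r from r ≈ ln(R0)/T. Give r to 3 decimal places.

0.781

R0 = Σ lx·mx = 0 + 1.96 + 0.75 + 0 = 2.71
Σ x·lx·mx = 3.46; T = 3.46/2.71 = 1.27675…
r ≈ ln(R0)/T = ln(2.71)/1.27675… = 0.78085… → 0.781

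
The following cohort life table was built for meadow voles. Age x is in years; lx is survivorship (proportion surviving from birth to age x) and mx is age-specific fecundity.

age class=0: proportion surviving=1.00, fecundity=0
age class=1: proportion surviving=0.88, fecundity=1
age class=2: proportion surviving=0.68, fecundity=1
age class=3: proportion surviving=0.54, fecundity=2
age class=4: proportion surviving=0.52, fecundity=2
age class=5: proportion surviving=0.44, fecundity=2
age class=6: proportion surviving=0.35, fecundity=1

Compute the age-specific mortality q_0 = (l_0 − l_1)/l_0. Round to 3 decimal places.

0.120

q_0 = (l_0 − l_1) / l_0 = (1 − 0.88) / 1
     = 0.12 / 1 = 0.12 → 0.120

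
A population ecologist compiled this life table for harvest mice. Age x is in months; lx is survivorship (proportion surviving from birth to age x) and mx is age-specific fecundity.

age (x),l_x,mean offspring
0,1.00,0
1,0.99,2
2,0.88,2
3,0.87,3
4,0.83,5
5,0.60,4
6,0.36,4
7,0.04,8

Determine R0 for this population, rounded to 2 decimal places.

14.66

lx·mx by age: 0, 1.98, 1.76, 2.61, 4.15, 2.4, 1.44, 0.32
R0 = Σ lx·mx = 14.66 → 14.66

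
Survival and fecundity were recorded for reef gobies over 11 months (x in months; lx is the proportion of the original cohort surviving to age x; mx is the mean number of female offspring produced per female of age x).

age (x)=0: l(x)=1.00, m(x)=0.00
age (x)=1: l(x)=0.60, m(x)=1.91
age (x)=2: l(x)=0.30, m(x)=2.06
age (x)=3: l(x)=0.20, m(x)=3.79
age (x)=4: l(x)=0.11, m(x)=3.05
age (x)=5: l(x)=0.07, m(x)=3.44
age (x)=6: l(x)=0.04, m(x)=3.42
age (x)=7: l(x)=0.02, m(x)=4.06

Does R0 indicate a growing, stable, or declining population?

R0 = Σ lx·mx = 0 + 1.146 + 0.618 + 0.758 + 0.3355 + 0.2408 + 0.1368 + 0.0812 = 3.3163
R0 > 1, so the population is growing.

growing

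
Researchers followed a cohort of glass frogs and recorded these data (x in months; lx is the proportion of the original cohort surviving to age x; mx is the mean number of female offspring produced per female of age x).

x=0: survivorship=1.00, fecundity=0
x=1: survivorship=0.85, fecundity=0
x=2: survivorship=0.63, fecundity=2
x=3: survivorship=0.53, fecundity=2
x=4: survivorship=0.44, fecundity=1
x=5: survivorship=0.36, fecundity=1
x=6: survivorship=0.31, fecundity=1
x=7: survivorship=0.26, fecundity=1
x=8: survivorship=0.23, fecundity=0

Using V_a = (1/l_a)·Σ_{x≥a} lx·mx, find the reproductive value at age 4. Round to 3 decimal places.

lx·mx for x ≥ 4: 0.44, 0.36, 0.31, 0.26, 0 → sum = 1.37
V_4 = 1.37 / l_4 = 1.37 / 0.44 = 3.113636… → 3.114

3.114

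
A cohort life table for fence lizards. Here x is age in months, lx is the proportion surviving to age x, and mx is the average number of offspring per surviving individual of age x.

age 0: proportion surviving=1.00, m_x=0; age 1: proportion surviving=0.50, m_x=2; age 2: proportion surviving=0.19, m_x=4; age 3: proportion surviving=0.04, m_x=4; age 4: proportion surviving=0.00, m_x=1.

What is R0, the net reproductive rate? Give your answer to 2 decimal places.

1.92

lx·mx by age: 0, 1, 0.76, 0.16, 0
R0 = Σ lx·mx = 1.92 → 1.92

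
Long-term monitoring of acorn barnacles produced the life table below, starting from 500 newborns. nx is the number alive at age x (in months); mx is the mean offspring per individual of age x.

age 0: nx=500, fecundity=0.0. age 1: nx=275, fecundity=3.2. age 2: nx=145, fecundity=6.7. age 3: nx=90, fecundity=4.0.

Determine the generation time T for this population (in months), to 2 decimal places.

lx = nx/n0 = nx/500: 1, 0.55, 0.29, 0.18
lx·mx: 0, 1.76, 1.943, 0.72 → R0 = 4.423
x·lx·mx: 0, 1.76, 3.886, 2.16 → Σ = 7.806
T = 7.806 / 4.423 = 1.764865… → 1.76

1.76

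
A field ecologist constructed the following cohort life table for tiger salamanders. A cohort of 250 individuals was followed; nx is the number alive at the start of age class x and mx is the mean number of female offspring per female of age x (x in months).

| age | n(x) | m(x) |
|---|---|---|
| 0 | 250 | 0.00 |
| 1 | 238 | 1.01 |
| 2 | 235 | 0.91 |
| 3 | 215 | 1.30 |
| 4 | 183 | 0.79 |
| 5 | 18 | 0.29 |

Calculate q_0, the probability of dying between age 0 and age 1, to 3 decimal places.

0.048

lx = nx/n0 = nx/250: 1, 0.952, 0.94, 0.86, 0.732, 0.072
q_0 = (l_0 − l_1) / l_0 = (1 − 0.952) / 1
     = 0.048 / 1 = 0.048 → 0.048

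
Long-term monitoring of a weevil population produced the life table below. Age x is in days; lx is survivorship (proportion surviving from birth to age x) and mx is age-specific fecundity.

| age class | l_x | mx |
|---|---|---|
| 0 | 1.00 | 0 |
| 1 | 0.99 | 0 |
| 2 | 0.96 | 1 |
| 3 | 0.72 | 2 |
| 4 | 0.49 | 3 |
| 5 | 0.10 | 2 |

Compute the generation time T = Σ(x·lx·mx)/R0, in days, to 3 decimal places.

3.224

lx·mx: 0, 0, 0.96, 1.44, 1.47, 0.2 → R0 = 4.07
x·lx·mx: 0, 0, 1.92, 4.32, 5.88, 1 → Σ = 13.12
T = 13.12 / 4.07 = 3.223587… → 3.224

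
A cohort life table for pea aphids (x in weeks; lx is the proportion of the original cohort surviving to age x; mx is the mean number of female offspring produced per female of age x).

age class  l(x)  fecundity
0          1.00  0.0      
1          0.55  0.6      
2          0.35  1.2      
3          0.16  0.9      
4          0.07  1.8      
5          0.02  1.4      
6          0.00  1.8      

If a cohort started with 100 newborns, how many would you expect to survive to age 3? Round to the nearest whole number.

Expected survivors = N0 · l_3 = 100 × 0.16 = 16 → 16

16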